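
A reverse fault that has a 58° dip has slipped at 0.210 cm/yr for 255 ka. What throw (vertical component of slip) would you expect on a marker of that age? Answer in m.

dip-slip = rate × time = 0.210 cm/yr × 255 ka = 535.5 m
throw = dip-slip × sin(dip) = 535.5 × sin(58°) = 454 m

454 m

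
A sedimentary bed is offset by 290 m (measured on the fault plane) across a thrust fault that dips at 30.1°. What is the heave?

251 m

heave = dip-slip × cos(dip) = 290 m × cos(30.1°) = 251 m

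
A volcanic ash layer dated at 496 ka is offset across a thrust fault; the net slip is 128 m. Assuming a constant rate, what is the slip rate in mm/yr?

0.258 mm/yr

rate = 128 m / 496 ka = 0.000258 m/yr = 0.258 mm/yr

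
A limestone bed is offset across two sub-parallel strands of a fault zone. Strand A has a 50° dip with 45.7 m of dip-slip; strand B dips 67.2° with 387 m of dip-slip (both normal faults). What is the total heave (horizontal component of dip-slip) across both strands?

heave_A = 45.7 × cos(50°) = 29.38 m
heave_B = 387 × cos(67.2°) = 150 m
total = 29.38 + 150 = 179 m

179 m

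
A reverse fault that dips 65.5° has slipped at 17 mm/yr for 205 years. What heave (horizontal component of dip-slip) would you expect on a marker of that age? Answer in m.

1.45 m

dip-slip = rate × time = 17 mm/yr × 205 years = 3.485 m
heave = dip-slip × cos(dip) = 3.485 × cos(65.5°) = 1.45 m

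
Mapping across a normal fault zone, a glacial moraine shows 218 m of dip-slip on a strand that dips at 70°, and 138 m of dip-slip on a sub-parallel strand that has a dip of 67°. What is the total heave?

heave_A = 218 × cos(70°) = 74.56 m
heave_B = 138 × cos(67°) = 53.92 m
total = 74.56 + 53.92 = 128 m

128 m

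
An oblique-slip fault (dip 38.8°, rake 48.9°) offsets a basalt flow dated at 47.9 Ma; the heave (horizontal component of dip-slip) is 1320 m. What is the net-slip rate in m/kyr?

0.0469 m/kyr

dip-slip = heave / cos(dip) = 1320 / cos(38.8°) = 1694 m
net slip = dip-slip / sin(rake) = 1694 / sin(48.9°) = 2248 m
rate = 2248 m / 47.9 Ma = 0.0000469 m/yr = 0.0469 m/kyr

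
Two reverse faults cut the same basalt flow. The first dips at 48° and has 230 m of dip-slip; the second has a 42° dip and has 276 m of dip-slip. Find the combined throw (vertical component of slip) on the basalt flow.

356 m

throw_A = 230 × sin(48°) = 170.9 m
throw_B = 276 × sin(42°) = 184.7 m
total = 170.9 + 184.7 = 356 m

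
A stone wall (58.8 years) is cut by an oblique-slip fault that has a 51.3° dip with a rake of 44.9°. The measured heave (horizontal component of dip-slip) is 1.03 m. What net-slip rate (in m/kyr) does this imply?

dip-slip = heave / cos(dip) = 1.03 / cos(51.3°) = 1.647 m
net slip = dip-slip / sin(rake) = 1.647 / sin(44.9°) = 2.334 m
rate = 2.334 m / 58.8 years = 0.0397 m/yr = 39.7 m/kyr

39.7 m/kyr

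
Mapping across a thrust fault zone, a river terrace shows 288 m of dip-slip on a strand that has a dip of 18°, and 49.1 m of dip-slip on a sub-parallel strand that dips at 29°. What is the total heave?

317 m

heave_A = 288 × cos(18°) = 273.9 m
heave_B = 49.1 × cos(29°) = 42.94 m
total = 273.9 + 42.94 = 317 m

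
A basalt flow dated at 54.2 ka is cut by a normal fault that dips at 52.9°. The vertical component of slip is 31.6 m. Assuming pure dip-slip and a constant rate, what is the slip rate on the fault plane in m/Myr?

731 m/Myr

dip-slip = throw / sin(dip) = 31.6 m / sin(52.9°) = 39.62 m
rate = 39.62 m / 54.2 ka = 0.000731 m/yr = 731 m/Myr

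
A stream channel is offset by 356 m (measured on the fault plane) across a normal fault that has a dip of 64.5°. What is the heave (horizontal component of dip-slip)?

153 m

heave = dip-slip × cos(dip) = 356 m × cos(64.5°) = 153 m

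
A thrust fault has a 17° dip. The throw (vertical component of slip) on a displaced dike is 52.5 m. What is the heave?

heave = throw / tan(dip) = 52.5 / tan(17°) = 172 m

172 m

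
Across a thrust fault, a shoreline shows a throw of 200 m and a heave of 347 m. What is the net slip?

net slip = √(throw² + heave²) = √(200² + 347²) = 401 m

401 m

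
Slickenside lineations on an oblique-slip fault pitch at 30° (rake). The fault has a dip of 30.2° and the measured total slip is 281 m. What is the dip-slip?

140 m

dip-slip = net slip × sin(rake) = 281 m × sin(30°) = 140 m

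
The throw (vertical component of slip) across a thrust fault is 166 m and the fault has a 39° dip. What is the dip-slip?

264 m

dip-slip = throw / sin(dip) = 166 / sin(39°) = 264 m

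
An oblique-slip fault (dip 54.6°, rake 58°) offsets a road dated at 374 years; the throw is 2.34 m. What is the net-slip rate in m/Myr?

dip-slip = throw / sin(dip) = 2.34 / sin(54.6°) = 2.871 m
net slip = dip-slip / sin(rake) = 2.871 / sin(58°) = 3.385 m
rate = 3.385 m / 374 years = 0.00905 m/yr = 9050 m/Myr

9050 m/Myr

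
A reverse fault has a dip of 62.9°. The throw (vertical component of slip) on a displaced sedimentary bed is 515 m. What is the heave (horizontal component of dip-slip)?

264 m

heave = throw / tan(dip) = 515 / tan(62.9°) = 264 m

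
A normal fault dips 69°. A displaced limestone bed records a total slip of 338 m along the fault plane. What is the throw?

throw = dip-slip × sin(dip) = 338 m × sin(69°) = 316 m

316 m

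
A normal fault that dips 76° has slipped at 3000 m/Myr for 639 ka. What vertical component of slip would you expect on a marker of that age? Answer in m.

dip-slip = rate × time = 3000 m/Myr × 639 ka = 1917 m
throw = dip-slip × sin(dip) = 1917 × sin(76°) = 1860 m

1860 m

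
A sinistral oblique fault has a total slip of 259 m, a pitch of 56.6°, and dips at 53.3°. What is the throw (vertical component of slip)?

dip-slip = net slip × sin(rake) = 259 m × sin(56.6°) = 216.2 m
throw = dip-slip × sin(dip) = 216.2 × sin(53.3°) = 173 m

173 m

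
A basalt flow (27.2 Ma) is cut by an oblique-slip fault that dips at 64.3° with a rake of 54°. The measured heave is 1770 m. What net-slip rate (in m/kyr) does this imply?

0.185 m/kyr

dip-slip = heave / cos(dip) = 1770 / cos(64.3°) = 4082 m
net slip = dip-slip / sin(rake) = 4082 / sin(54°) = 5045 m
rate = 5045 m / 27.2 Ma = 0.000185 m/yr = 0.185 m/kyr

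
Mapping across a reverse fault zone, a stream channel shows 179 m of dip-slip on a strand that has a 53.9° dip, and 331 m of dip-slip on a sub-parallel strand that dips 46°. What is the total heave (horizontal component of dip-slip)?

335 m

heave_A = 179 × cos(53.9°) = 105.5 m
heave_B = 331 × cos(46°) = 229.9 m
total = 105.5 + 229.9 = 335 m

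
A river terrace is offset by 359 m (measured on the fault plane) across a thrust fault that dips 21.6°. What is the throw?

132 m

throw = dip-slip × sin(dip) = 359 m × sin(21.6°) = 132 m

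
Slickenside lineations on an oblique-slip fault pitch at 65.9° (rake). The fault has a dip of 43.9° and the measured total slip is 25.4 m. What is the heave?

16.7 m

dip-slip = net slip × sin(rake) = 25.4 m × sin(65.9°) = 23.19 m
heave = dip-slip × cos(dip) = 23.19 × cos(43.9°) = 16.7 m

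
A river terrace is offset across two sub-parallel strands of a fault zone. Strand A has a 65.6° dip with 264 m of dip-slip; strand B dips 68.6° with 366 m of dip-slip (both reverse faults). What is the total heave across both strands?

heave_A = 264 × cos(65.6°) = 109.1 m
heave_B = 366 × cos(68.6°) = 133.5 m
total = 109.1 + 133.5 = 243 m

243 m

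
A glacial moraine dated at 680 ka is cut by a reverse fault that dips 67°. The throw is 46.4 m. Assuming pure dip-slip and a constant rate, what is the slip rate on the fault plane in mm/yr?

0.0741 mm/yr

dip-slip = throw / sin(dip) = 46.4 m / sin(67°) = 50.41 m
rate = 50.41 m / 680 ka = 0.0000741 m/yr = 0.0741 mm/yr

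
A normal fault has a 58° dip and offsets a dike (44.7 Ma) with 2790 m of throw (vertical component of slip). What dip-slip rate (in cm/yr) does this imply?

dip-slip = throw / sin(dip) = 2790 m / sin(58°) = 3290 m
rate = 3290 m / 44.7 Ma = 0.0000736 m/yr = 0.00736 cm/yr

0.00736 cm/yr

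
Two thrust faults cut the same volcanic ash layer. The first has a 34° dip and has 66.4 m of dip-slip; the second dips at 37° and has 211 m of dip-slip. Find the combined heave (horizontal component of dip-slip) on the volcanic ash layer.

224 m

heave_A = 66.4 × cos(34°) = 55.05 m
heave_B = 211 × cos(37°) = 168.5 m
total = 55.05 + 168.5 = 224 m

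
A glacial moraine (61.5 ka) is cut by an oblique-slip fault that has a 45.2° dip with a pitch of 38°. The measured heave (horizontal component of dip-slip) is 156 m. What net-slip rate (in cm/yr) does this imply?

dip-slip = heave / cos(dip) = 156 / cos(45.2°) = 221.4 m
net slip = dip-slip / sin(rake) = 221.4 / sin(38°) = 359.6 m
rate = 359.6 m / 61.5 ka = 0.00585 m/yr = 0.585 cm/yr

0.585 cm/yr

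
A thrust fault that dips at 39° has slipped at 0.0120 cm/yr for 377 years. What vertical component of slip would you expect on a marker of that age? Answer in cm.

dip-slip = rate × time = 0.0120 cm/yr × 377 years = 0.04524 m
throw = dip-slip × sin(dip) = 0.04524 × sin(39°) = 0.0285 m = 2.85 cm

2.85 cm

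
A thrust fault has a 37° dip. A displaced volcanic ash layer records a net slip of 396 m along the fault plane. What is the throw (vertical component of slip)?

238 m

throw = dip-slip × sin(dip) = 396 m × sin(37°) = 238 m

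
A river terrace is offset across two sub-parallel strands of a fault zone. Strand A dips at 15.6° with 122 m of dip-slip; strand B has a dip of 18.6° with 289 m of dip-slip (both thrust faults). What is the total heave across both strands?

391 m

heave_A = 122 × cos(15.6°) = 117.5 m
heave_B = 289 × cos(18.6°) = 273.9 m
total = 117.5 + 273.9 = 391 m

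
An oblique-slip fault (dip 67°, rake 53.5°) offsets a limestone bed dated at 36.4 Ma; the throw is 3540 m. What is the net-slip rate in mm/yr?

0.131 mm/yr

dip-slip = throw / sin(dip) = 3540 / sin(67°) = 3846 m
net slip = dip-slip / sin(rake) = 3846 / sin(53.5°) = 4784 m
rate = 4784 m / 36.4 Ma = 0.000131 m/yr = 0.131 mm/yr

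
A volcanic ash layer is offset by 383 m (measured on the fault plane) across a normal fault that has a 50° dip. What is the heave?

246 m

heave = dip-slip × cos(dip) = 383 m × cos(50°) = 246 m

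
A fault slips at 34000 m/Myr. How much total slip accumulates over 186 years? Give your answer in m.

slip = rate × time = 34000 m/Myr × 186 years = 6.32 m

6.32 m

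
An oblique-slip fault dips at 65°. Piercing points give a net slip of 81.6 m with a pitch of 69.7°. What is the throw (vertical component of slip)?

dip-slip = net slip × sin(rake) = 81.6 m × sin(69.7°) = 76.53 m
throw = dip-slip × sin(dip) = 76.53 × sin(65°) = 69.4 m

69.4 m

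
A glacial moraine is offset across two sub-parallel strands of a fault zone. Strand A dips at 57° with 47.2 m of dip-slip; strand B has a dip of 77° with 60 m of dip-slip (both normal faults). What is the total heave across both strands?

39.2 m

heave_A = 47.2 × cos(57°) = 25.71 m
heave_B = 60 × cos(77°) = 13.50 m
total = 25.71 + 13.50 = 39.2 m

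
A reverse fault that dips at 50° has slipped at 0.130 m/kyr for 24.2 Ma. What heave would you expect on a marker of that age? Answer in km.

2.02 km

dip-slip = rate × time = 0.130 m/kyr × 24.2 Ma = 3146 m
heave = dip-slip × cos(dip) = 3146 × cos(50°) = 2020 m = 2.02 km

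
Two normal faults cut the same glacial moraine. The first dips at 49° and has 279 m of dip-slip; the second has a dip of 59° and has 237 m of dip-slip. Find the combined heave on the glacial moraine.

heave_A = 279 × cos(49°) = 183 m
heave_B = 237 × cos(59°) = 122.1 m
total = 183 + 122.1 = 305 m

305 m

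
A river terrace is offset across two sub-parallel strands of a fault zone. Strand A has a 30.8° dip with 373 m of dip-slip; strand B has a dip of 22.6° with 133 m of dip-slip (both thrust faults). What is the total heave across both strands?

heave_A = 373 × cos(30.8°) = 320.4 m
heave_B = 133 × cos(22.6°) = 122.8 m
total = 320.4 + 122.8 = 443 m

443 m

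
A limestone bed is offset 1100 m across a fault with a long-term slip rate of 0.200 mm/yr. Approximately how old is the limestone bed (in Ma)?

age = offset / rate = 1100 m / (0.200 mm/yr) = 5.5e+06 yr = 5.50 Ma

5.50 Ma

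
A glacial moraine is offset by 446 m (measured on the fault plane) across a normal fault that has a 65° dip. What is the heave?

heave = dip-slip × cos(dip) = 446 m × cos(65°) = 188 m

188 m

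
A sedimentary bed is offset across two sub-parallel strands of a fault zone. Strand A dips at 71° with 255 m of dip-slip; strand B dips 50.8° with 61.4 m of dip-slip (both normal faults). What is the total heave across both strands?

122 m

heave_A = 255 × cos(71°) = 83.02 m
heave_B = 61.4 × cos(50.8°) = 38.81 m
total = 83.02 + 38.81 = 122 m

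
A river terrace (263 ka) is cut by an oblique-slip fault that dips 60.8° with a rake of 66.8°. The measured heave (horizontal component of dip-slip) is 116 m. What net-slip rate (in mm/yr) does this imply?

0.984 mm/yr

dip-slip = heave / cos(dip) = 116 / cos(60.8°) = 237.8 m
net slip = dip-slip / sin(rake) = 237.8 / sin(66.8°) = 258.7 m
rate = 258.7 m / 263 ka = 0.000984 m/yr = 0.984 mm/yr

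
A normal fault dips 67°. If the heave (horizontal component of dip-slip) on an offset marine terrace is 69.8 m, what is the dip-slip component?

179 m

dip-slip = heave / cos(dip) = 69.8 / cos(67°) = 179 m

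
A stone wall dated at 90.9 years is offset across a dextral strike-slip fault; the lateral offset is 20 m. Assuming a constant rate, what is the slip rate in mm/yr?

220 mm/yr

rate = 20 m / 90.9 years = 0.220 m/yr = 220 mm/yr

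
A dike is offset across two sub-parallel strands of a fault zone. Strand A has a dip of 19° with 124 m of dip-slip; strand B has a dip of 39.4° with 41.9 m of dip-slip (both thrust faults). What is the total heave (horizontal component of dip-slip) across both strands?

150 m

heave_A = 124 × cos(19°) = 117.2 m
heave_B = 41.9 × cos(39.4°) = 32.38 m
total = 117.2 + 32.38 = 150 m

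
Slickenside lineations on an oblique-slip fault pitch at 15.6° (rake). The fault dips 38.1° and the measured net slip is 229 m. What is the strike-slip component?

221 m

strike-slip = net slip × cos(rake) = 229 m × cos(15.6°) = 221 m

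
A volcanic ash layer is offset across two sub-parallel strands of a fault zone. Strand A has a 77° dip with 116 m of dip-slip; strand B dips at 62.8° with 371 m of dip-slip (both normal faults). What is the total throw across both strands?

443 m

throw_A = 116 × sin(77°) = 113 m
throw_B = 371 × sin(62.8°) = 330 m
total = 113 + 330 = 443 m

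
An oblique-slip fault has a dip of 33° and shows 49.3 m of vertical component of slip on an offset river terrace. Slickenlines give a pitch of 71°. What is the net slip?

dip-slip = throw / sin(dip) = 49.3 / sin(33°) = 90.52 m
net slip = dip-slip / sin(rake) = 90.52 / sin(71°) = 95.7 m

95.7 m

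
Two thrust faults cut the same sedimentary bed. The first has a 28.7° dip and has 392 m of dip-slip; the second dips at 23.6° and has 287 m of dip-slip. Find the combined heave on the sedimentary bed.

607 m

heave_A = 392 × cos(28.7°) = 343.8 m
heave_B = 287 × cos(23.6°) = 263 m
total = 343.8 + 263 = 607 m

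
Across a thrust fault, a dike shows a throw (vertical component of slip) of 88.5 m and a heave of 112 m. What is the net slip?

143 m

net slip = √(throw² + heave²) = √(88.5² + 112²) = 143 m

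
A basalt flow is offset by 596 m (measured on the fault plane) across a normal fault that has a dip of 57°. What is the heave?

325 m

heave = dip-slip × cos(dip) = 596 m × cos(57°) = 325 m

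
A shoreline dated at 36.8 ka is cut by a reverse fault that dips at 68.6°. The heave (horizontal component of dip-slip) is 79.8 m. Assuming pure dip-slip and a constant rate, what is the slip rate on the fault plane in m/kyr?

5.94 m/kyr

dip-slip = heave / cos(dip) = 79.8 m / cos(68.6°) = 218.7 m
rate = 218.7 m / 36.8 ka = 0.00594 m/yr = 5.94 m/kyr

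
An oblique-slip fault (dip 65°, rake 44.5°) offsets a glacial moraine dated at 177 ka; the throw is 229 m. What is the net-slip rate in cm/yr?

0.204 cm/yr

dip-slip = throw / sin(dip) = 229 / sin(65°) = 252.7 m
net slip = dip-slip / sin(rake) = 252.7 / sin(44.5°) = 360.5 m
rate = 360.5 m / 177 ka = 0.00204 m/yr = 0.204 cm/yr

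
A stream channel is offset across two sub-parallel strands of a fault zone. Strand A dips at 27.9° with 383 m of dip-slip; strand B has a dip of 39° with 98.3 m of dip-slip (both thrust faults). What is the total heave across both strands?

heave_A = 383 × cos(27.9°) = 338.5 m
heave_B = 98.3 × cos(39°) = 76.39 m
total = 338.5 + 76.39 = 415 m

415 m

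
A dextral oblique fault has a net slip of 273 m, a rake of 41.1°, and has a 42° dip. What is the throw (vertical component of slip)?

120 m

dip-slip = net slip × sin(rake) = 273 m × sin(41.1°) = 179.5 m
throw = dip-slip × sin(dip) = 179.5 × sin(42°) = 120 m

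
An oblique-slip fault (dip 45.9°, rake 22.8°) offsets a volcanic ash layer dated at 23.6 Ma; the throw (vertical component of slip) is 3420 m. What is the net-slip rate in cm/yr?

dip-slip = throw / sin(dip) = 3420 / sin(45.9°) = 4762 m
net slip = dip-slip / sin(rake) = 4762 / sin(22.8°) = 12290 m
rate = 12290 m / 23.6 Ma = 0.000521 m/yr = 0.0521 cm/yr

0.0521 cm/yr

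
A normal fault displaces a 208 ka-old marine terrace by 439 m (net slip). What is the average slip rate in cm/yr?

rate = 439 m / 208 ka = 0.00211 m/yr = 0.211 cm/yr

0.211 cm/yr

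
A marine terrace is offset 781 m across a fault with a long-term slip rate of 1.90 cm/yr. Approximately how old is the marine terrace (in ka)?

41.1 ka

age = offset / rate = 781 m / (1.90 cm/yr) = 41100 yr = 41.1 ka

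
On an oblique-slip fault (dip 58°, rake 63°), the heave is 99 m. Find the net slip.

210 m

dip-slip = heave / cos(dip) = 99 / cos(58°) = 186.8 m
net slip = dip-slip / sin(rake) = 186.8 / sin(63°) = 210 m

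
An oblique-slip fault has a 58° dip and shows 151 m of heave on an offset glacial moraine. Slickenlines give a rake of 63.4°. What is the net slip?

dip-slip = heave / cos(dip) = 151 / cos(58°) = 284.9 m
net slip = dip-slip / sin(rake) = 284.9 / sin(63.4°) = 319 m

319 m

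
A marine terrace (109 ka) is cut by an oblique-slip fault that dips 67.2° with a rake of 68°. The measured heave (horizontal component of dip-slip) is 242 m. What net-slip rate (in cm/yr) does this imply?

dip-slip = heave / cos(dip) = 242 / cos(67.2°) = 624.5 m
net slip = dip-slip / sin(rake) = 624.5 / sin(68°) = 673.5 m
rate = 673.5 m / 109 ka = 0.00618 m/yr = 0.618 cm/yr

0.618 cm/yr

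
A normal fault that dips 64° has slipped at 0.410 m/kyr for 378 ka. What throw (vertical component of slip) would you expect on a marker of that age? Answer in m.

139 m

dip-slip = rate × time = 0.410 m/kyr × 378 ka = 155 m
throw = dip-slip × sin(dip) = 155 × sin(64°) = 139 m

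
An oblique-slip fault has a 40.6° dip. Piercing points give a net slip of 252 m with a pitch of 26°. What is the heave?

83.9 m

dip-slip = net slip × sin(rake) = 252 m × sin(26°) = 110.5 m
heave = dip-slip × cos(dip) = 110.5 × cos(40.6°) = 83.9 m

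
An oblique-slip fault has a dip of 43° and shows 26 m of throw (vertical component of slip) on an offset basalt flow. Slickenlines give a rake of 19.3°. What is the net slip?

dip-slip = throw / sin(dip) = 26 / sin(43°) = 38.12 m
net slip = dip-slip / sin(rake) = 38.12 / sin(19.3°) = 115 m

115 m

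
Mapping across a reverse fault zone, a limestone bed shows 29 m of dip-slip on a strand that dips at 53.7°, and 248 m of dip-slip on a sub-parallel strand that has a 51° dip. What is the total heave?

173 m

heave_A = 29 × cos(53.7°) = 17.17 m
heave_B = 248 × cos(51°) = 156.1 m
total = 17.17 + 156.1 = 173 m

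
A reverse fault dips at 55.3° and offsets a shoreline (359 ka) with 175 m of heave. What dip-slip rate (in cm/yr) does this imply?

0.0856 cm/yr

dip-slip = heave / cos(dip) = 175 m / cos(55.3°) = 307.4 m
rate = 307.4 m / 359 ka = 0.000856 m/yr = 0.0856 cm/yr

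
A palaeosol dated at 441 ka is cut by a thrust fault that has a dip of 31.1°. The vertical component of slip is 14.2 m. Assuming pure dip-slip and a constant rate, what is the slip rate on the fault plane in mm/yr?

0.0623 mm/yr

dip-slip = throw / sin(dip) = 14.2 m / sin(31.1°) = 27.49 m
rate = 27.49 m / 441 ka = 0.0000623 m/yr = 0.0623 mm/yr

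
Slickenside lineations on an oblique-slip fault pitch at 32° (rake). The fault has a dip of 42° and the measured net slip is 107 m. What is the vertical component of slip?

37.9 m

dip-slip = net slip × sin(rake) = 107 m × sin(32°) = 56.70 m
throw = dip-slip × sin(dip) = 56.70 × sin(42°) = 37.9 m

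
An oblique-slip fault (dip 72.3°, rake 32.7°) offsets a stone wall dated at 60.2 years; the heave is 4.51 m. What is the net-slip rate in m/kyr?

dip-slip = heave / cos(dip) = 4.51 / cos(72.3°) = 14.83 m
net slip = dip-slip / sin(rake) = 14.83 / sin(32.7°) = 27.46 m
rate = 27.46 m / 60.2 years = 0.456 m/yr = 456 m/kyr

456 m/kyr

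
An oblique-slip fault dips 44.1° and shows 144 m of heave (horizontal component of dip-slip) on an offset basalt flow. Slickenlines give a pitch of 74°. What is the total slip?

dip-slip = heave / cos(dip) = 144 / cos(44.1°) = 200.5 m
net slip = dip-slip / sin(rake) = 200.5 / sin(74°) = 209 m

209 m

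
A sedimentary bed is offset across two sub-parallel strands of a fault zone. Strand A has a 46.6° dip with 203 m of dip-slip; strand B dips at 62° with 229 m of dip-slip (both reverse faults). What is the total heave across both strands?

heave_A = 203 × cos(46.6°) = 139.5 m
heave_B = 229 × cos(62°) = 107.5 m
total = 139.5 + 107.5 = 247 m

247 m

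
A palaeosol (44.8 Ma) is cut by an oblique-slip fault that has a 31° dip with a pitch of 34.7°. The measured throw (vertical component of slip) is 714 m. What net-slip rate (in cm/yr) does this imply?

dip-slip = throw / sin(dip) = 714 / sin(31°) = 1386 m
net slip = dip-slip / sin(rake) = 1386 / sin(34.7°) = 2435 m
rate = 2435 m / 44.8 Ma = 0.0000544 m/yr = 0.00544 cm/yr

0.00544 cm/yr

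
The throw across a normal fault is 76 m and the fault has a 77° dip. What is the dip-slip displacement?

dip-slip = throw / sin(dip) = 76 / sin(77°) = 78 m

78 m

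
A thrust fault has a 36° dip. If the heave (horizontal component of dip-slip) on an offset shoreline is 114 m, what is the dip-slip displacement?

141 m

dip-slip = heave / cos(dip) = 114 / cos(36°) = 141 m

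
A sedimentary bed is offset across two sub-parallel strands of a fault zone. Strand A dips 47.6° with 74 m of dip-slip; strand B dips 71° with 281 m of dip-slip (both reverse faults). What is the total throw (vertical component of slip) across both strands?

throw_A = 74 × sin(47.6°) = 54.65 m
throw_B = 281 × sin(71°) = 265.7 m
total = 54.65 + 265.7 = 320 m

320 m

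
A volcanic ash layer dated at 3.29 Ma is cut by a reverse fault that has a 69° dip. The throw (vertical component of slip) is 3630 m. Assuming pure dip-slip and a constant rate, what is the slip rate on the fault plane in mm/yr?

dip-slip = throw / sin(dip) = 3630 m / sin(69°) = 3888 m
rate = 3888 m / 3.29 Ma = 0.00118 m/yr = 1.18 mm/yr

1.18 mm/yr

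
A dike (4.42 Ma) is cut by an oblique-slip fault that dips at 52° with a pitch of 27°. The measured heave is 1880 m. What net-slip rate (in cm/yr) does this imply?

dip-slip = heave / cos(dip) = 1880 / cos(52°) = 3054 m
net slip = dip-slip / sin(rake) = 3054 / sin(27°) = 6726 m
rate = 6726 m / 4.42 Ma = 0.00152 m/yr = 0.152 cm/yr

0.152 cm/yr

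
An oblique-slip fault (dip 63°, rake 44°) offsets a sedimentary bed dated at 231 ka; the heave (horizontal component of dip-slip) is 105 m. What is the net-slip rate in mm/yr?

dip-slip = heave / cos(dip) = 105 / cos(63°) = 231.3 m
net slip = dip-slip / sin(rake) = 231.3 / sin(44°) = 332.9 m
rate = 332.9 m / 231 ka = 0.00144 m/yr = 1.44 mm/yr

1.44 mm/yr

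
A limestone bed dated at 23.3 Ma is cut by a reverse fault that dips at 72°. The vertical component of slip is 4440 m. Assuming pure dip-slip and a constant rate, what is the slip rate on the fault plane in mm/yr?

0.200 mm/yr

dip-slip = throw / sin(dip) = 4440 m / sin(72°) = 4668 m
rate = 4668 m / 23.3 Ma = 0.000200 m/yr = 0.200 mm/yr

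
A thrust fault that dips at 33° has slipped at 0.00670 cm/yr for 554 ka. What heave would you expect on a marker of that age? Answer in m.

31.1 m

dip-slip = rate × time = 0.00670 cm/yr × 554 ka = 37.12 m
heave = dip-slip × cos(dip) = 37.12 × cos(33°) = 31.1 m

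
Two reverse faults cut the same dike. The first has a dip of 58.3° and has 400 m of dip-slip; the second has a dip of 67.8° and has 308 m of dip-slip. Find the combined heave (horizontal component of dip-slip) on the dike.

heave_A = 400 × cos(58.3°) = 210.2 m
heave_B = 308 × cos(67.8°) = 116.4 m
total = 210.2 + 116.4 = 327 m

327 m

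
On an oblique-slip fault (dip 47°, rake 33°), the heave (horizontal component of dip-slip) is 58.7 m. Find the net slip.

dip-slip = heave / cos(dip) = 58.7 / cos(47°) = 86.07 m
net slip = dip-slip / sin(rake) = 86.07 / sin(33°) = 158 m

158 m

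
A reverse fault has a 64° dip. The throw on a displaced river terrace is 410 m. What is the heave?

heave = throw / tan(dip) = 410 / tan(64°) = 200 m

200 m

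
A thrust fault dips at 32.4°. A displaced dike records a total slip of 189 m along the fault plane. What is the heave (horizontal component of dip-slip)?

heave = dip-slip × cos(dip) = 189 m × cos(32.4°) = 160 m

160 m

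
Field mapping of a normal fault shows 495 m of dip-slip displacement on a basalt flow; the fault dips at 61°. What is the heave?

heave = dip-slip × cos(dip) = 495 m × cos(61°) = 240 m

240 m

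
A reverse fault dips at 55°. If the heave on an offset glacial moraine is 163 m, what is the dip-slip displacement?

284 m

dip-slip = heave / cos(dip) = 163 / cos(55°) = 284 m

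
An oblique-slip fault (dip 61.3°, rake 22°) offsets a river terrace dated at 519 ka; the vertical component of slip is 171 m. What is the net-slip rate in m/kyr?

dip-slip = throw / sin(dip) = 171 / sin(61.3°) = 195 m
net slip = dip-slip / sin(rake) = 195 / sin(22°) = 520.4 m
rate = 520.4 m / 519 ka = 0.00100 m/yr = 1 m/kyr

1 m/kyr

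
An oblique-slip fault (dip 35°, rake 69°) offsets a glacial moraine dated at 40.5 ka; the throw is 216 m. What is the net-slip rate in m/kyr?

dip-slip = throw / sin(dip) = 216 / sin(35°) = 376.6 m
net slip = dip-slip / sin(rake) = 376.6 / sin(69°) = 403.4 m
rate = 403.4 m / 40.5 ka = 0.00996 m/yr = 9.96 m/kyr

9.96 m/kyr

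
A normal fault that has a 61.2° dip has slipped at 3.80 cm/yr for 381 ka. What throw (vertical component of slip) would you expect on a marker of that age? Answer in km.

dip-slip = rate × time = 3.80 cm/yr × 381 ka = 14480 m
throw = dip-slip × sin(dip) = 14480 × sin(61.2°) = 12700 m = 12.7 km

12.7 km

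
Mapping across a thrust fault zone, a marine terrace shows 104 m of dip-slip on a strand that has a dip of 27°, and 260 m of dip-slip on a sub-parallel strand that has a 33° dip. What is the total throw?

189 m

throw_A = 104 × sin(27°) = 47.22 m
throw_B = 260 × sin(33°) = 141.6 m
total = 47.22 + 141.6 = 189 m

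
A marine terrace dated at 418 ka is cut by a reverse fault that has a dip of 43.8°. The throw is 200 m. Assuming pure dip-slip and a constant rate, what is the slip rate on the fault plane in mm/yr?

0.691 mm/yr

dip-slip = throw / sin(dip) = 200 m / sin(43.8°) = 289 m
rate = 289 m / 418 ka = 0.000691 m/yr = 0.691 mm/yr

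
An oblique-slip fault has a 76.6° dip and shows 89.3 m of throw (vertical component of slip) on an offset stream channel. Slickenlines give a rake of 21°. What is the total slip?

256 m

dip-slip = throw / sin(dip) = 89.3 / sin(76.6°) = 91.80 m
net slip = dip-slip / sin(rake) = 91.80 / sin(21°) = 256 m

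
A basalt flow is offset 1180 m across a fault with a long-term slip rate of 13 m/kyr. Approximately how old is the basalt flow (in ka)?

age = offset / rate = 1180 m / (13 m/kyr) = 90800 yr = 90.8 ka

90.8 ka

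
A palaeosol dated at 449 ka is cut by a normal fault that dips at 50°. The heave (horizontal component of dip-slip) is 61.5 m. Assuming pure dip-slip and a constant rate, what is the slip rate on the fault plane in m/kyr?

dip-slip = heave / cos(dip) = 61.5 m / cos(50°) = 95.68 m
rate = 95.68 m / 449 ka = 0.000213 m/yr = 0.213 m/kyr

0.213 m/kyr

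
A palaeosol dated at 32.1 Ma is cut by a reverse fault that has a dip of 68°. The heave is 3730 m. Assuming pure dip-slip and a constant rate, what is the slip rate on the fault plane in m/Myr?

dip-slip = heave / cos(dip) = 3730 m / cos(68°) = 9957 m
rate = 9957 m / 32.1 Ma = 0.000310 m/yr = 310 m/Myr

310 m/Myr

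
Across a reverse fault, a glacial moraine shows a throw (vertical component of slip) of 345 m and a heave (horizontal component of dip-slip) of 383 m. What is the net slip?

net slip = √(throw² + heave²) = √(345² + 383²) = 515 m

515 m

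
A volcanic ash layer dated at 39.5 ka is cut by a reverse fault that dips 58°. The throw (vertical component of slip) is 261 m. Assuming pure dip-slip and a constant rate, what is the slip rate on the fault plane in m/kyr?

dip-slip = throw / sin(dip) = 261 m / sin(58°) = 307.8 m
rate = 307.8 m / 39.5 ka = 0.00779 m/yr = 7.79 m/kyr

7.79 m/kyr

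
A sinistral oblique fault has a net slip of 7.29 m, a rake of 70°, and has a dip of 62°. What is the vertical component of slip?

6.05 m

dip-slip = net slip × sin(rake) = 7.29 m × sin(70°) = 6.850 m
throw = dip-slip × sin(dip) = 6.850 × sin(62°) = 6.05 m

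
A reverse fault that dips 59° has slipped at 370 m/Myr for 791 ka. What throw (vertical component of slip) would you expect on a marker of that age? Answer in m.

dip-slip = rate × time = 370 m/Myr × 791 ka = 292.7 m
throw = dip-slip × sin(dip) = 292.7 × sin(59°) = 251 m

251 m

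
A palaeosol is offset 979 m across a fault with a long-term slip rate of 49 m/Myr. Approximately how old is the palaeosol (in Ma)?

20 Ma

age = offset / rate = 979 m / (49 m/Myr) = 2e+07 yr = 20 Ma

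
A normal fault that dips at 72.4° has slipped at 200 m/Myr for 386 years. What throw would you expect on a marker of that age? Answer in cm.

7.36 cm

dip-slip = rate × time = 200 m/Myr × 386 years = 0.07720 m
throw = dip-slip × sin(dip) = 0.07720 × sin(72.4°) = 0.0736 m = 7.36 cm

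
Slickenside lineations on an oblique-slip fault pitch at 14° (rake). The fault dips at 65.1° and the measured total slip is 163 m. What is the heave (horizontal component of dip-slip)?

16.6 m

dip-slip = net slip × sin(rake) = 163 m × sin(14°) = 39.43 m
heave = dip-slip × cos(dip) = 39.43 × cos(65.1°) = 16.6 m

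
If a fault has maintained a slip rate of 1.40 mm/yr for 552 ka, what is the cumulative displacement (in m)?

slip = rate × time = 1.40 mm/yr × 552 ka = 773 m

773 m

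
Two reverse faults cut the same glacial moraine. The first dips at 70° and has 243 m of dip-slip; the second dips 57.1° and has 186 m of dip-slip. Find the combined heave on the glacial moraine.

heave_A = 243 × cos(70°) = 83.11 m
heave_B = 186 × cos(57.1°) = 101 m
total = 83.11 + 101 = 184 m

184 m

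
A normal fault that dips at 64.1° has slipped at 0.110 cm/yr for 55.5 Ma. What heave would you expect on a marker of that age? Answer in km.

dip-slip = rate × time = 0.110 cm/yr × 55.5 Ma = 61050 m
heave = dip-slip × cos(dip) = 61050 × cos(64.1°) = 26700 m = 26.7 km

26.7 km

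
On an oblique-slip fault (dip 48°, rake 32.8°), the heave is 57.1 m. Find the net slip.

158 m

dip-slip = heave / cos(dip) = 57.1 / cos(48°) = 85.33 m
net slip = dip-slip / sin(rake) = 85.33 / sin(32.8°) = 158 m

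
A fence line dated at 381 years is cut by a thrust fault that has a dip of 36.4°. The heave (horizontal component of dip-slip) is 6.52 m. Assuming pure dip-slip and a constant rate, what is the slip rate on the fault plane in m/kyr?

21.3 m/kyr

dip-slip = heave / cos(dip) = 6.52 m / cos(36.4°) = 8.100 m
rate = 8.100 m / 381 years = 0.0213 m/yr = 21.3 m/kyr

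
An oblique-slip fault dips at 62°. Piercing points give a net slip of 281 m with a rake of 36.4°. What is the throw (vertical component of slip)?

dip-slip = net slip × sin(rake) = 281 m × sin(36.4°) = 166.8 m
throw = dip-slip × sin(dip) = 166.8 × sin(62°) = 147 m

147 m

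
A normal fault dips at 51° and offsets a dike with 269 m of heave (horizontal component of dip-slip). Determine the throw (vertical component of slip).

throw = heave × tan(dip) = 269 × tan(51°) = 332 m

332 m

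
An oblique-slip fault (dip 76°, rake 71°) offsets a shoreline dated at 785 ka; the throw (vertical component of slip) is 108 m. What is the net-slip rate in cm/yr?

dip-slip = throw / sin(dip) = 108 / sin(76°) = 111.3 m
net slip = dip-slip / sin(rake) = 111.3 / sin(71°) = 117.7 m
rate = 117.7 m / 785 ka = 0.000150 m/yr = 0.0150 cm/yr

0.0150 cm/yr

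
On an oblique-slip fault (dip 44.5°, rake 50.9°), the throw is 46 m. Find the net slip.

84.6 m

dip-slip = throw / sin(dip) = 46 / sin(44.5°) = 65.63 m
net slip = dip-slip / sin(rake) = 65.63 / sin(50.9°) = 84.6 m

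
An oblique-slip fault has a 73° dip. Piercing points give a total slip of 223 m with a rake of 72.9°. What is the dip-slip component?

dip-slip = net slip × sin(rake) = 223 m × sin(72.9°) = 213 m

213 m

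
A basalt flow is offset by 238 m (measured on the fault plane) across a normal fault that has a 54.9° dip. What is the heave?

heave = dip-slip × cos(dip) = 238 m × cos(54.9°) = 137 m

137 m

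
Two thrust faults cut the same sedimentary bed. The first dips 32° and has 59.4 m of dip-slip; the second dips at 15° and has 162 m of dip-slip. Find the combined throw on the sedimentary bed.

73.4 m

throw_A = 59.4 × sin(32°) = 31.48 m
throw_B = 162 × sin(15°) = 41.93 m
total = 31.48 + 41.93 = 73.4 m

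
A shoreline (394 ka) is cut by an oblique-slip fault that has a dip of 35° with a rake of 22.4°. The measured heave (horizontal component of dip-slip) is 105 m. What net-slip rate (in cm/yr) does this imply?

dip-slip = heave / cos(dip) = 105 / cos(35°) = 128.2 m
net slip = dip-slip / sin(rake) = 128.2 / sin(22.4°) = 336.4 m
rate = 336.4 m / 394 ka = 0.000854 m/yr = 0.0854 cm/yr

0.0854 cm/yr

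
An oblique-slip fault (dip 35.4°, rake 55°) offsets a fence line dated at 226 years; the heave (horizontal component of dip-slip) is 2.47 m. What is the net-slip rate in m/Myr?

dip-slip = heave / cos(dip) = 2.47 / cos(35.4°) = 3.030 m
net slip = dip-slip / sin(rake) = 3.030 / sin(55°) = 3.699 m
rate = 3.699 m / 226 years = 0.0164 m/yr = 16400 m/Myr

16400 m/Myr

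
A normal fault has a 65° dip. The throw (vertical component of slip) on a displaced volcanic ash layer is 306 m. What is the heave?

heave = throw / tan(dip) = 306 / tan(65°) = 143 m

143 m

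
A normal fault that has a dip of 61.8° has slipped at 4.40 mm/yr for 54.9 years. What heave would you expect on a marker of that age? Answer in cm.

11.4 cm

dip-slip = rate × time = 4.40 mm/yr × 54.9 years = 0.2416 m
heave = dip-slip × cos(dip) = 0.2416 × cos(61.8°) = 0.114 m = 11.4 cm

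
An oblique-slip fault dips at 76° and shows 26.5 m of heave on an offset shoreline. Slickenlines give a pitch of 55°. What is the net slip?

dip-slip = heave / cos(dip) = 26.5 / cos(76°) = 109.5 m
net slip = dip-slip / sin(rake) = 109.5 / sin(55°) = 134 m

134 m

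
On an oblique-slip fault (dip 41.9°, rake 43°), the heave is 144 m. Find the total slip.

dip-slip = heave / cos(dip) = 144 / cos(41.9°) = 193.5 m
net slip = dip-slip / sin(rake) = 193.5 / sin(43°) = 284 m

284 m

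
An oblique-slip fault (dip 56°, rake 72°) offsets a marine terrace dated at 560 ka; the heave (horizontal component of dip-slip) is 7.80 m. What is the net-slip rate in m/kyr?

0.0262 m/kyr

dip-slip = heave / cos(dip) = 7.80 / cos(56°) = 13.95 m
net slip = dip-slip / sin(rake) = 13.95 / sin(72°) = 14.67 m
rate = 14.67 m / 560 ka = 0.0000262 m/yr = 0.0262 m/kyr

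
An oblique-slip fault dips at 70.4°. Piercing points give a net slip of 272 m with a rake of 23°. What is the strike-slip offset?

strike-slip = net slip × cos(rake) = 272 m × cos(23°) = 250 m

250 m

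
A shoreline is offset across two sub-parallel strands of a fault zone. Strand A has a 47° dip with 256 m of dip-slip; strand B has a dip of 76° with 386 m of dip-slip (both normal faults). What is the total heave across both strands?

heave_A = 256 × cos(47°) = 174.6 m
heave_B = 386 × cos(76°) = 93.38 m
total = 174.6 + 93.38 = 268 m

268 m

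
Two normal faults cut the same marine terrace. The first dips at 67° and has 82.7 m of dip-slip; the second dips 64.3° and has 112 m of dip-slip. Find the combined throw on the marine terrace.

177 m

throw_A = 82.7 × sin(67°) = 76.13 m
throw_B = 112 × sin(64.3°) = 100.9 m
total = 76.13 + 100.9 = 177 m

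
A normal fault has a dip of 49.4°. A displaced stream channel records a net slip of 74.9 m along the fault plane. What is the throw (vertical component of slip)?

56.9 m

throw = dip-slip × sin(dip) = 74.9 m × sin(49.4°) = 56.9 m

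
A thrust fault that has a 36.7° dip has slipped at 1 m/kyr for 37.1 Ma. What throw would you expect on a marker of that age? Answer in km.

dip-slip = rate × time = 1 m/kyr × 37.1 Ma = 37100 m
throw = dip-slip × sin(dip) = 37100 × sin(36.7°) = 22200 m = 22.2 km

22.2 km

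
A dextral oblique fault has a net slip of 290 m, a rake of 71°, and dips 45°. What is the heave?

dip-slip = net slip × sin(rake) = 290 m × sin(71°) = 274.2 m
heave = dip-slip × cos(dip) = 274.2 × cos(45°) = 194 m

194 m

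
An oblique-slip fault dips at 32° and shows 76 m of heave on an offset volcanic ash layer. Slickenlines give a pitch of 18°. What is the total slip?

dip-slip = heave / cos(dip) = 76 / cos(32°) = 89.62 m
net slip = dip-slip / sin(rake) = 89.62 / sin(18°) = 290 m

290 m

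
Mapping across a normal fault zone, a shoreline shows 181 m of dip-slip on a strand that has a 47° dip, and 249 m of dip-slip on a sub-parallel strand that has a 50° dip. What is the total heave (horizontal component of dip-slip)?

283 m

heave_A = 181 × cos(47°) = 123.4 m
heave_B = 249 × cos(50°) = 160.1 m
total = 123.4 + 160.1 = 283 m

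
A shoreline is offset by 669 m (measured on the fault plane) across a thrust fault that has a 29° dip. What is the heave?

heave = dip-slip × cos(dip) = 669 m × cos(29°) = 585 m

585 m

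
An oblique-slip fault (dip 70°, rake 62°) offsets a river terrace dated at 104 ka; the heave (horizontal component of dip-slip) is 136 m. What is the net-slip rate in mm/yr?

4.33 mm/yr

dip-slip = heave / cos(dip) = 136 / cos(70°) = 397.6 m
net slip = dip-slip / sin(rake) = 397.6 / sin(62°) = 450.4 m
rate = 450.4 m / 104 ka = 0.00433 m/yr = 4.33 mm/yr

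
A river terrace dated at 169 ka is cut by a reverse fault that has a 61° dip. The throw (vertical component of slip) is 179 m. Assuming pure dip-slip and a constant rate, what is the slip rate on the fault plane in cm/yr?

0.121 cm/yr

dip-slip = throw / sin(dip) = 179 m / sin(61°) = 204.7 m
rate = 204.7 m / 169 ka = 0.00121 m/yr = 0.121 cm/yr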